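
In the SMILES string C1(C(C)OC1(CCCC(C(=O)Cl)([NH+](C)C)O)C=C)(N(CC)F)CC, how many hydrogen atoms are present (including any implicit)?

31

Hydrogens are implicit in SMILES; fill each atom to its normal valence:
  6 × C: 2 H each → 12
  5 × C: 3 H each → 15
  4 × C: no H
  2 × C: 1 H each → 2
  2 × O: no H
  1 × Cl: no H
  1 × F: no H
  1 × N (charge +1): 1 H
  1 × N: no H
  1 × O: 1 H
  Total hydrogens = 31.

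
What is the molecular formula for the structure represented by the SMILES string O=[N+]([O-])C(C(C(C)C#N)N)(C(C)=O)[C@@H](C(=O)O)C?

C10H15N3O5

Heavy atoms from the SMILES: 10 C, 3 N, 5 O.
Implicit hydrogens by atom environment:
  4 × C: no H
  3 × C: 3 H each → 9
  3 × C: 1 H each → 3
  3 × O: no H
  1 × N: 2 H
  1 × N: no H
  1 × N (charge +1): no H
  1 × O: 1 H
  1 × O (charge -1): no H
  Total hydrogens = 15.
Molecular formula: C10H15N3O5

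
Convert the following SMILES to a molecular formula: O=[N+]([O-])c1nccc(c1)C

C6H6N2O2

Heavy atoms from the SMILES: 6 C, 2 N, 2 O.
Implicit hydrogens by atom environment:
  3 × C (aromatic): 1 H each → 3
  2 × C (aromatic): no H
  1 × C: 3 H
  1 × N (aromatic): no H
  1 × N (charge +1): no H
  1 × O: no H
  1 × O (charge -1): no H
  Total hydrogens = 6.
Molecular formula: C6H6N2O2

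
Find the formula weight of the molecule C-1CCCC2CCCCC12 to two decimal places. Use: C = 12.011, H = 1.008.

138.25

Molecular formula: C10H18.
M = 10×12.011 + 18×1.008 = 138.25 g/mol.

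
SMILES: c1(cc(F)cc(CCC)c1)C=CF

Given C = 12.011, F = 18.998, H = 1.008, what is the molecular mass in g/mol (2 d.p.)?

182.21

Molecular formula: C11H12F2.
M = 11×12.011 + 2×18.998 + 12×1.008 = 182.21 g/mol.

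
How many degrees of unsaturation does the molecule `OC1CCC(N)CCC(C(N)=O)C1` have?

2

Molecular formula from the SMILES: C9H18N2O2.
DoU = (2C + 2 + N − H − X)/2 = (2·9 + 2 + 2 − 18 − 0)/2 = 4/2 = 2.
(Structurally: 1 ring(s) + 1 π bond(s) = 2.)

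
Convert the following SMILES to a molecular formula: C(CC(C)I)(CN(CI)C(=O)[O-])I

C7H11I3NO2-

Heavy atoms from the SMILES: 7 C, 3 I, 1 N, 2 O.
Implicit hydrogens by atom environment:
  3 × C: 2 H each → 6
  3 × I: no H
  2 × C: 1 H each → 2
  1 × C: 3 H
  1 × C: no H
  1 × N: no H
  1 × O: no H
  1 × O (charge -1): no H
  Total hydrogens = 11.
Net charge -1.
Molecular formula: C7H11I3NO2-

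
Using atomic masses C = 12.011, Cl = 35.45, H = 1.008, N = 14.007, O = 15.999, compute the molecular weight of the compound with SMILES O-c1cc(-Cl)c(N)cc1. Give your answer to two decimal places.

143.57

Molecular formula: C6H6ClNO.
M = 6×12.011 + 1×35.45 + 6×1.008 + 1×14.007 + 1×15.999 = 143.57 g/mol.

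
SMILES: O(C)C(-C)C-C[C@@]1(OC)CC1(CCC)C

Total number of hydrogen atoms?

26

Hydrogens are implicit in SMILES; fill each atom to its normal valence:
  5 × C: 3 H each → 15
  5 × C: 2 H each → 10
  2 × C: no H
  2 × O: no H
  1 × C: 1 H
  Total hydrogens = 26.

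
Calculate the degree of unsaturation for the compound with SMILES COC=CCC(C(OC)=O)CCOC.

Molecular formula from the SMILES: C10H18O4.
DoU = (2C + 2 + N − H − X)/2 = (2·10 + 2 + 0 − 18 − 0)/2 = 4/2 = 2.
(Structurally: 0 ring(s) + 2 π bond(s) = 2.)

2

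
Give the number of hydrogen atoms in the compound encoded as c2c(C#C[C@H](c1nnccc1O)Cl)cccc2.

Hydrogens are implicit in SMILES; fill each atom to its normal valence:
  7 × C (aromatic): 1 H each → 7
  3 × C (aromatic): no H
  2 × C: no H
  2 × N (aromatic): no H
  1 × C: 1 H
  1 × Cl: no H
  1 × O: 1 H
  Total hydrogens = 9.

9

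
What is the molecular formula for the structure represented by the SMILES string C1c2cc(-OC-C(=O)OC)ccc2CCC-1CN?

Heavy atoms from the SMILES: 14 C, 1 N, 3 O.
Implicit hydrogens by atom environment:
  5 × C: 2 H each → 10
  3 × C (aromatic): 1 H each → 3
  3 × C (aromatic): no H
  3 × O: no H
  1 × C: 3 H
  1 × C: 1 H
  1 × C: no H
  1 × N: 2 H
  Total hydrogens = 19.
Molecular formula: C14H19NO3

C14H19NO3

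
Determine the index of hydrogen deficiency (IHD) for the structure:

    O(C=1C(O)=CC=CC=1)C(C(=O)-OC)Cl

Molecular formula from the SMILES: C9H9ClO4.
DoU = (2C + 2 + N − H − X)/2 = (2·9 + 2 + 0 − 9 − 1)/2 = 10/2 = 5.
(Structurally: 1 ring(s) + 4 π bond(s) = 5.)

5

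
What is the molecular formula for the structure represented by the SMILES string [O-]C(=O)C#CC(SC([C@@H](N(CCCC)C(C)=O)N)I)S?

Heavy atoms from the SMILES: 12 C, 1 I, 2 N, 3 O, 2 S.
Implicit hydrogens by atom environment:
  4 × C: no H
  3 × C: 2 H each → 6
  3 × C: 1 H each → 3
  2 × C: 3 H each → 6
  2 × O: no H
  1 × I: no H
  1 × N: 2 H
  1 × N: no H
  1 × O (charge -1): no H
  1 × S: 1 H
  1 × S: no H
  Total hydrogens = 18.
Net charge -1.
Molecular formula: C12H18IN2O3S2-

C12H18IN2O3S2-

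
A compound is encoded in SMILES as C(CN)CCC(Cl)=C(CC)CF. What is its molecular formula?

Heavy atoms from the SMILES: 9 C, 1 Cl, 1 F, 1 N.
Implicit hydrogens by atom environment:
  6 × C: 2 H each → 12
  2 × C: no H
  1 × C: 3 H
  1 × Cl: no H
  1 × F: no H
  1 × N: 2 H
  Total hydrogens = 17.
Molecular formula: C9H17ClFN

C9H17ClFN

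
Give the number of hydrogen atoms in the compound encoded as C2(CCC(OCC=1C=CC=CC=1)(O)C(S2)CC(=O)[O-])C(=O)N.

Hydrogens are implicit in SMILES; fill each atom to its normal valence:
  5 × C (aromatic): 1 H each → 5
  4 × C: 2 H each → 8
  3 × C: no H
  3 × O: no H
  2 × C: 1 H each → 2
  1 × C (aromatic): no H
  1 × N: 2 H
  1 × O: 1 H
  1 × O (charge -1): no H
  1 × S: no H
  Total hydrogens = 18.

18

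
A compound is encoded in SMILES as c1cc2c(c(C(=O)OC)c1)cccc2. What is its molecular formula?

Heavy atoms from the SMILES: 12 C, 2 O.
Implicit hydrogens by atom environment:
  7 × C (aromatic): 1 H each → 7
  3 × C (aromatic): no H
  2 × O: no H
  1 × C: 3 H
  1 × C: no H
  Total hydrogens = 10.
Molecular formula: C12H10O2

C12H10O2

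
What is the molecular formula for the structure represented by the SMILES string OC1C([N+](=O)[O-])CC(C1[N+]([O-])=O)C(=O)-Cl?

C6H7ClN2O6

Heavy atoms from the SMILES: 6 C, 1 Cl, 2 N, 6 O.
Implicit hydrogens by atom environment:
  4 × C: 1 H each → 4
  3 × O: no H
  2 × N (charge +1): no H
  2 × O (charge -1): no H
  1 × C: 2 H
  1 × C: no H
  1 × Cl: no H
  1 × O: 1 H
  Total hydrogens = 7.
Molecular formula: C6H7ClN2O6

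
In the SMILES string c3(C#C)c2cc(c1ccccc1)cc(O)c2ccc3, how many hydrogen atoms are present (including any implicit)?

Hydrogens are implicit in SMILES; fill each atom to its normal valence:
  10 × C (aromatic): 1 H each → 10
  6 × C (aromatic): no H
  1 × C: 1 H
  1 × C: no H
  1 × O: 1 H
  Total hydrogens = 12.

12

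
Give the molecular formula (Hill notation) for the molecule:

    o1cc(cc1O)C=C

Heavy atoms from the SMILES: 6 C, 2 O.
Implicit hydrogens by atom environment:
  2 × C (aromatic): 1 H each → 2
  2 × C (aromatic): no H
  1 × C: 2 H
  1 × C: 1 H
  1 × O: 1 H
  1 × O (aromatic): no H
  Total hydrogens = 6.
Molecular formula: C6H6O2

C6H6O2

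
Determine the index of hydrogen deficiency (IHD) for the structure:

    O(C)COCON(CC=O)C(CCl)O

1

Molecular formula from the SMILES: C7H14ClNO5.
DoU = (2C + 2 + N − H − X)/2 = (2·7 + 2 + 1 − 14 − 1)/2 = 2/2 = 1.
(Structurally: 0 ring(s) + 1 π bond(s) = 1.)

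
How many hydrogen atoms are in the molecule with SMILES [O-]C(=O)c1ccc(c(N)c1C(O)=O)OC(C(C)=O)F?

9

Hydrogens are implicit in SMILES; fill each atom to its normal valence:
  4 × C (aromatic): no H
  4 × O: no H
  3 × C: no H
  2 × C (aromatic): 1 H each → 2
  1 × C: 3 H
  1 × C: 1 H
  1 × F: no H
  1 × N: 2 H
  1 × O: 1 H
  1 × O (charge -1): no H
  Total hydrogens = 9.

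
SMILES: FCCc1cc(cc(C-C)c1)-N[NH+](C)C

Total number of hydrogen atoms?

20

Hydrogens are implicit in SMILES; fill each atom to its normal valence:
  3 × C: 3 H each → 9
  3 × C: 2 H each → 6
  3 × C (aromatic): 1 H each → 3
  3 × C (aromatic): no H
  1 × F: no H
  1 × N: 1 H
  1 × N (charge +1): 1 H
  Total hydrogens = 20.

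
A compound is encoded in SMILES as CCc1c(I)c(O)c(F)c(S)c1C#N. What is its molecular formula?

C9H7FINOS

Heavy atoms from the SMILES: 9 C, 1 F, 1 I, 1 N, 1 O, 1 S.
Implicit hydrogens by atom environment:
  6 × C (aromatic): no H
  1 × C: 3 H
  1 × C: 2 H
  1 × C: no H
  1 × F: no H
  1 × I: no H
  1 × N: no H
  1 × O: 1 H
  1 × S: 1 H
  Total hydrogens = 7.
Molecular formula: C9H7FINOS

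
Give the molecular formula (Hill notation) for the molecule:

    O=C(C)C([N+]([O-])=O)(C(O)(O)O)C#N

Heavy atoms from the SMILES: 5 C, 2 N, 6 O.
Implicit hydrogens by atom environment:
  4 × C: no H
  3 × O: 1 H each → 3
  2 × O: no H
  1 × C: 3 H
  1 × N: no H
  1 × N (charge +1): no H
  1 × O (charge -1): no H
  Total hydrogens = 6.
Molecular formula: C5H6N2O6

C5H6N2O6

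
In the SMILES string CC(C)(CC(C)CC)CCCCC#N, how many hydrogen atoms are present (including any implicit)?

Hydrogens are implicit in SMILES; fill each atom to its normal valence:
  6 × C: 2 H each → 12
  4 × C: 3 H each → 12
  2 × C: no H
  1 × C: 1 H
  1 × N: no H
  Total hydrogens = 25.

25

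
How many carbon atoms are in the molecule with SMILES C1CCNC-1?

4

The symbol for carbon appears 4 times in the SMILES.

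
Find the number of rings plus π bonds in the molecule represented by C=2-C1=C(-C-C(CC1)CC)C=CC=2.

Molecular formula from the SMILES: C12H16.
DoU = (2C + 2 + N − H − X)/2 = (2·12 + 2 + 0 − 16 − 0)/2 = 10/2 = 5.
(Structurally: 2 ring(s) + 3 π bond(s) = 5.)

5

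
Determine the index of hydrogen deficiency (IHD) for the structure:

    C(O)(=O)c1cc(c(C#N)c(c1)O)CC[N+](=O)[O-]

Molecular formula from the SMILES: C10H8N2O5.
DoU = (2C + 2 + N − H − X)/2 = (2·10 + 2 + 2 − 8 − 0)/2 = 16/2 = 8.
(Structurally: 1 ring(s) + 7 π bond(s) = 8.)

8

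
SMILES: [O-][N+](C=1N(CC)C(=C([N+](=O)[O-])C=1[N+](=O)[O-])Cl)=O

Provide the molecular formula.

Heavy atoms from the SMILES: 6 C, 1 Cl, 4 N, 6 O.
Implicit hydrogens by atom environment:
  4 × C (aromatic): no H
  3 × N (charge +1): no H
  3 × O: no H
  3 × O (charge -1): no H
  1 × C: 3 H
  1 × C: 2 H
  1 × Cl: no H
  1 × N (aromatic): no H
  Total hydrogens = 5.
Molecular formula: C6H5ClN4O6

C6H5ClN4O6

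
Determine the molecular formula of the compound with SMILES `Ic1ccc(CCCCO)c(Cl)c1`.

C10H12ClIO

Heavy atoms from the SMILES: 10 C, 1 Cl, 1 I, 1 O.
Implicit hydrogens by atom environment:
  4 × C: 2 H each → 8
  3 × C (aromatic): 1 H each → 3
  3 × C (aromatic): no H
  1 × Cl: no H
  1 × I: no H
  1 × O: 1 H
  Total hydrogens = 12.
Molecular formula: C10H12ClIO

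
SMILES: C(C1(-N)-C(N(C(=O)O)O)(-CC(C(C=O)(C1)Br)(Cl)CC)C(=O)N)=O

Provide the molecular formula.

Heavy atoms from the SMILES: 1 Br, 12 C, 1 Cl, 3 N, 6 O.
Implicit hydrogens by atom environment:
  6 × C: no H
  4 × O: no H
  3 × C: 2 H each → 6
  2 × C: 1 H each → 2
  2 × N: 2 H each → 4
  2 × O: 1 H each → 2
  1 × Br: no H
  1 × C: 3 H
  1 × Cl: no H
  1 × N: no H
  Total hydrogens = 17.
Molecular formula: C12H17BrClN3O6

C12H17BrClN3O6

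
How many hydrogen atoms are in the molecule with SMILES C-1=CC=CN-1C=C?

Hydrogens are implicit in SMILES; fill each atom to its normal valence:
  4 × C (aromatic): 1 H each → 4
  1 × C: 2 H
  1 × C: 1 H
  1 × N (aromatic): no H
  Total hydrogens = 7.

7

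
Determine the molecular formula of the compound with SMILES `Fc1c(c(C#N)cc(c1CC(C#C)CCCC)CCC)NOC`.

Heavy atoms from the SMILES: 19 C, 1 F, 2 N, 1 O.
Implicit hydrogens by atom environment:
  6 × C: 2 H each → 12
  5 × C (aromatic): no H
  3 × C: 3 H each → 9
  2 × C: 1 H each → 2
  2 × C: no H
  1 × C (aromatic): 1 H
  1 × F: no H
  1 × N: 1 H
  1 × N: no H
  1 × O: no H
  Total hydrogens = 25.
Molecular formula: C19H25FN2O

C19H25FN2O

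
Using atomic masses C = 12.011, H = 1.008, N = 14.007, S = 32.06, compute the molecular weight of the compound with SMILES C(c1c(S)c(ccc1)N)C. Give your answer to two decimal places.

Molecular formula: C8H11NS.
M = 8×12.011 + 11×1.008 + 1×14.007 + 1×32.06 = 153.24 g/mol.

153.24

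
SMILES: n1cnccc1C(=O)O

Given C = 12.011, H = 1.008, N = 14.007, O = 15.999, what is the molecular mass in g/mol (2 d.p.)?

124.10

Molecular formula: C5H4N2O2.
M = 5×12.011 + 4×1.008 + 2×14.007 + 2×15.999 = 124.10 g/mol.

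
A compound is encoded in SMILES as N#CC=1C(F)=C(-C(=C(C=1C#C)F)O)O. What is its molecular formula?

C9H3F2NO2

Heavy atoms from the SMILES: 9 C, 2 F, 1 N, 2 O.
Implicit hydrogens by atom environment:
  6 × C (aromatic): no H
  2 × C: no H
  2 × F: no H
  2 × O: 1 H each → 2
  1 × C: 1 H
  1 × N: no H
  Total hydrogens = 3.
Molecular formula: C9H3F2NO2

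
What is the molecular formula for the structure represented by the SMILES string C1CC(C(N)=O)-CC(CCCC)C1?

C11H21NO

Heavy atoms from the SMILES: 11 C, 1 N, 1 O.
Implicit hydrogens by atom environment:
  7 × C: 2 H each → 14
  2 × C: 1 H each → 2
  1 × C: 3 H
  1 × C: no H
  1 × N: 2 H
  1 × O: no H
  Total hydrogens = 21.
Molecular formula: C11H21NO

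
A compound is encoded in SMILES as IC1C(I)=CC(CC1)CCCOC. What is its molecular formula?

C10H16I2O

Heavy atoms from the SMILES: 10 C, 2 I, 1 O.
Implicit hydrogens by atom environment:
  5 × C: 2 H each → 10
  3 × C: 1 H each → 3
  2 × I: no H
  1 × C: 3 H
  1 × C: no H
  1 × O: no H
  Total hydrogens = 16.
Molecular formula: C10H16I2O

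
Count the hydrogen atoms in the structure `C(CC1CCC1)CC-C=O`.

Hydrogens are implicit in SMILES; fill each atom to its normal valence:
  7 × C: 2 H each → 14
  2 × C: 1 H each → 2
  1 × O: no H
  Total hydrogens = 16.

16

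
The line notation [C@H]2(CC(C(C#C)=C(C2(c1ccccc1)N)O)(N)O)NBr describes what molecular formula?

Heavy atoms from the SMILES: 1 Br, 14 C, 3 N, 2 O.
Implicit hydrogens by atom environment:
  5 × C (aromatic): 1 H each → 5
  5 × C: no H
  2 × C: 1 H each → 2
  2 × N: 2 H each → 4
  2 × O: 1 H each → 2
  1 × Br: no H
  1 × C: 2 H
  1 × C (aromatic): no H
  1 × N: 1 H
  Total hydrogens = 16.
Molecular formula: C14H16BrN3O2

C14H16BrN3O2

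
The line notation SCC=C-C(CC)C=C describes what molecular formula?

C8H14S

Heavy atoms from the SMILES: 8 C, 1 S.
Implicit hydrogens by atom environment:
  4 × C: 1 H each → 4
  3 × C: 2 H each → 6
  1 × C: 3 H
  1 × S: 1 H
  Total hydrogens = 14.
Molecular formula: C8H14S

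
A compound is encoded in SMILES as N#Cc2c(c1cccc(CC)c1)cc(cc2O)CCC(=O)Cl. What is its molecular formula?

Heavy atoms from the SMILES: 18 C, 1 Cl, 1 N, 2 O.
Implicit hydrogens by atom environment:
  6 × C (aromatic): 1 H each → 6
  6 × C (aromatic): no H
  3 × C: 2 H each → 6
  2 × C: no H
  1 × C: 3 H
  1 × Cl: no H
  1 × N: no H
  1 × O: 1 H
  1 × O: no H
  Total hydrogens = 16.
Molecular formula: C18H16ClNO2

C18H16ClNO2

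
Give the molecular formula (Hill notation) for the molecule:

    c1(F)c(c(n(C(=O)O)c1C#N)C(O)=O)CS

Heavy atoms from the SMILES: 8 C, 1 F, 2 N, 4 O, 1 S.
Implicit hydrogens by atom environment:
  4 × C (aromatic): no H
  3 × C: no H
  2 × O: 1 H each → 2
  2 × O: no H
  1 × C: 2 H
  1 × F: no H
  1 × N (aromatic): no H
  1 × N: no H
  1 × S: 1 H
  Total hydrogens = 5.
Molecular formula: C8H5FN2O4S

C8H5FN2O4S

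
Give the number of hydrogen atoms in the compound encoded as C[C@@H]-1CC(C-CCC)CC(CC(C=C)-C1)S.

28

Hydrogens are implicit in SMILES; fill each atom to its normal valence:
  8 × C: 2 H each → 16
  5 × C: 1 H each → 5
  2 × C: 3 H each → 6
  1 × S: 1 H
  Total hydrogens = 28.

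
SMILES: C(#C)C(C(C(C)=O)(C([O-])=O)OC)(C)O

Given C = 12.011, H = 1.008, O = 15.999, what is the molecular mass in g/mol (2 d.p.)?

Molecular formula: C9H11O5-.
M = 9×12.011 + 11×1.008 + 5×15.999 = 199.18 g/mol.

199.18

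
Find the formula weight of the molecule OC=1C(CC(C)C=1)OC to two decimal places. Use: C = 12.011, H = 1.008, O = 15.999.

128.17

Molecular formula: C7H12O2.
M = 7×12.011 + 12×1.008 + 2×15.999 = 128.17 g/mol.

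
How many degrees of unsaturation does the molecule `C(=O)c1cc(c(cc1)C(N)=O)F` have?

Molecular formula from the SMILES: C8H6FNO2.
DoU = (2C + 2 + N − H − X)/2 = (2·8 + 2 + 1 − 6 − 1)/2 = 12/2 = 6.
(Structurally: 1 ring(s) + 5 π bond(s) = 6.)

6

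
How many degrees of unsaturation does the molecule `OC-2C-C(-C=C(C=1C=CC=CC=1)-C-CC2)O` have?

Molecular formula from the SMILES: C14H18O2.
DoU = (2C + 2 + N − H − X)/2 = (2·14 + 2 + 0 − 18 − 0)/2 = 12/2 = 6.
(Structurally: 2 ring(s) + 4 π bond(s) = 6.)

6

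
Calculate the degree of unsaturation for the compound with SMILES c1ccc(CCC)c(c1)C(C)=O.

5

Molecular formula from the SMILES: C11H14O.
DoU = (2C + 2 + N − H − X)/2 = (2·11 + 2 + 0 − 14 − 0)/2 = 10/2 = 5.
(Structurally: 1 ring(s) + 4 π bond(s) = 5.)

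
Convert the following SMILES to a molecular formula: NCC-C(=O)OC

Heavy atoms from the SMILES: 4 C, 1 N, 2 O.
Implicit hydrogens by atom environment:
  2 × C: 2 H each → 4
  2 × O: no H
  1 × C: 3 H
  1 × C: no H
  1 × N: 2 H
  Total hydrogens = 9.
Molecular formula: C4H9NO2

C4H9NO2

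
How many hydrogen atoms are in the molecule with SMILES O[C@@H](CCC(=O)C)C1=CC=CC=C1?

Hydrogens are implicit in SMILES; fill each atom to its normal valence:
  5 × C (aromatic): 1 H each → 5
  2 × C: 2 H each → 4
  1 × C: 3 H
  1 × C: 1 H
  1 × C: no H
  1 × C (aromatic): no H
  1 × O: 1 H
  1 × O: no H
  Total hydrogens = 14.

14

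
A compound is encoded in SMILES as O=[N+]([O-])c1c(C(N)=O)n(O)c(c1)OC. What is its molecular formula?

Heavy atoms from the SMILES: 6 C, 3 N, 5 O.
Implicit hydrogens by atom environment:
  3 × C (aromatic): no H
  3 × O: no H
  1 × C: 3 H
  1 × C (aromatic): 1 H
  1 × C: no H
  1 × N: 2 H
  1 × N (aromatic): no H
  1 × N (charge +1): no H
  1 × O: 1 H
  1 × O (charge -1): no H
  Total hydrogens = 7.
Molecular formula: C6H7N3O5

C6H7N3O5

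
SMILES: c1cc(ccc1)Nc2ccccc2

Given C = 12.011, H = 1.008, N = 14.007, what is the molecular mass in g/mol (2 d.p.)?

169.23

Molecular formula: C12H11N.
M = 12×12.011 + 11×1.008 + 1×14.007 = 169.23 g/mol.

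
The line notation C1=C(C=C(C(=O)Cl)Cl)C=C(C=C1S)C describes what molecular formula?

Heavy atoms from the SMILES: 10 C, 2 Cl, 1 O, 1 S.
Implicit hydrogens by atom environment:
  3 × C (aromatic): 1 H each → 3
  3 × C (aromatic): no H
  2 × C: no H
  2 × Cl: no H
  1 × C: 3 H
  1 × C: 1 H
  1 × O: no H
  1 × S: 1 H
  Total hydrogens = 8.
Molecular formula: C10H8Cl2OS

C10H8Cl2OS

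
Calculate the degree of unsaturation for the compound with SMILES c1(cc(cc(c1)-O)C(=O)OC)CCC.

5

Molecular formula from the SMILES: C11H14O3.
DoU = (2C + 2 + N − H − X)/2 = (2·11 + 2 + 0 − 14 − 0)/2 = 10/2 = 5.
(Structurally: 1 ring(s) + 4 π bond(s) = 5.)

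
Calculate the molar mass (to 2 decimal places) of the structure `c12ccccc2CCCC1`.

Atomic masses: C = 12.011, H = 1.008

132.21

Molecular formula: C10H12.
M = 10×12.011 + 12×1.008 = 132.21 g/mol.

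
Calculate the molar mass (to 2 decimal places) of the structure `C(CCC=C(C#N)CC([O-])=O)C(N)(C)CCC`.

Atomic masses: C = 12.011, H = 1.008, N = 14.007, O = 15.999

Molecular formula: C13H21N2O2-.
M = 13×12.011 + 21×1.008 + 2×14.007 + 2×15.999 = 237.32 g/mol.

237.32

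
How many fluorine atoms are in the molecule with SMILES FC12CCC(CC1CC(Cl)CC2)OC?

1

The symbol for fluorine appears 1 time in the SMILES.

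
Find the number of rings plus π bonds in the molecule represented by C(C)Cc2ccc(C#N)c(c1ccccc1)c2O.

10

Molecular formula from the SMILES: C16H15NO.
DoU = (2C + 2 + N − H − X)/2 = (2·16 + 2 + 1 − 15 − 0)/2 = 20/2 = 10.
(Structurally: 2 ring(s) + 8 π bond(s) = 10.)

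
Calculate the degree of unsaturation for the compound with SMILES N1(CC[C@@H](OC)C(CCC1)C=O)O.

2

Molecular formula from the SMILES: C9H17NO3.
DoU = (2C + 2 + N − H − X)/2 = (2·9 + 2 + 1 − 17 − 0)/2 = 4/2 = 2.
(Structurally: 1 ring(s) + 1 π bond(s) = 2.)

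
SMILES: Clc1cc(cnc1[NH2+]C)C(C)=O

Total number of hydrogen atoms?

Hydrogens are implicit in SMILES; fill each atom to its normal valence:
  3 × C (aromatic): no H
  2 × C: 3 H each → 6
  2 × C (aromatic): 1 H each → 2
  1 × C: no H
  1 × Cl: no H
  1 × N (charge +1): 2 H
  1 × N (aromatic): no H
  1 × O: no H
  Total hydrogens = 10.

10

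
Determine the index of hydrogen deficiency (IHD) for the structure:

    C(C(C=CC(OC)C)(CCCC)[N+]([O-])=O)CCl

Molecular formula from the SMILES: C12H22ClNO3.
DoU = (2C + 2 + N − H − X)/2 = (2·12 + 2 + 1 − 22 − 1)/2 = 4/2 = 2.
(Structurally: 0 ring(s) + 2 π bond(s) = 2.)

2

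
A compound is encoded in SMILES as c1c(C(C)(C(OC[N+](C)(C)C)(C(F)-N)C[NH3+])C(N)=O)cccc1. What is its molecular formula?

[C16H29FN4O2]2+

Heavy atoms from the SMILES: 16 C, 1 F, 4 N, 2 O.
Implicit hydrogens by atom environment:
  5 × C (aromatic): 1 H each → 5
  4 × C: 3 H each → 12
  3 × C: no H
  2 × C: 2 H each → 4
  2 × N: 2 H each → 4
  2 × O: no H
  1 × C: 1 H
  1 × C (aromatic): no H
  1 × F: no H
  1 × N (charge +1): 3 H
  1 × N (charge +1): no H
  Total hydrogens = 29.
Net charge +2.
Molecular formula: [C16H29FN4O2]2+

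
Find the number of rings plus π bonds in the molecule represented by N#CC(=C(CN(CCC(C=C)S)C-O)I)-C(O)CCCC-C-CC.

4

Molecular formula from the SMILES: C18H31IN2O2S.
DoU = (2C + 2 + N − H − X)/2 = (2·18 + 2 + 2 − 31 − 1)/2 = 8/2 = 4.
(Structurally: 0 ring(s) + 4 π bond(s) = 4.)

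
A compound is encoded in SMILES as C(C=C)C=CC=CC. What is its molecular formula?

C8H12

Heavy atoms from the SMILES: 8 C.
Implicit hydrogens by atom environment:
  5 × C: 1 H each → 5
  2 × C: 2 H each → 4
  1 × C: 3 H
  Total hydrogens = 12.
Molecular formula: C8H12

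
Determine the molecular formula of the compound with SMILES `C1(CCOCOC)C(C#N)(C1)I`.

C8H12INO2

Heavy atoms from the SMILES: 8 C, 1 I, 1 N, 2 O.
Implicit hydrogens by atom environment:
  4 × C: 2 H each → 8
  2 × C: no H
  2 × O: no H
  1 × C: 3 H
  1 × C: 1 H
  1 × I: no H
  1 × N: no H
  Total hydrogens = 12.
Molecular formula: C8H12INO2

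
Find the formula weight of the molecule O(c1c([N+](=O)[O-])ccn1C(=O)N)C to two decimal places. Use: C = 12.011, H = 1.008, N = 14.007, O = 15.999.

185.14

Molecular formula: C6H7N3O4.
M = 6×12.011 + 7×1.008 + 3×14.007 + 4×15.999 = 185.14 g/mol.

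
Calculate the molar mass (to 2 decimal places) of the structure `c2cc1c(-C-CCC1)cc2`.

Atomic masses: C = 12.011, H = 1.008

Molecular formula: C10H12.
M = 10×12.011 + 12×1.008 = 132.21 g/mol.

132.21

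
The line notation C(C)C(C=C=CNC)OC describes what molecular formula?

C8H15NO

Heavy atoms from the SMILES: 8 C, 1 N, 1 O.
Implicit hydrogens by atom environment:
  3 × C: 3 H each → 9
  3 × C: 1 H each → 3
  1 × C: 2 H
  1 × C: no H
  1 × N: 1 H
  1 × O: no H
  Total hydrogens = 15.
Molecular formula: C8H15NO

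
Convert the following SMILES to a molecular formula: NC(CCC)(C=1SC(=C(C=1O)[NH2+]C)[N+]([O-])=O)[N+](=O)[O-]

C9H15N4O5S+

Heavy atoms from the SMILES: 9 C, 4 N, 5 O, 1 S.
Implicit hydrogens by atom environment:
  4 × C (aromatic): no H
  2 × C: 3 H each → 6
  2 × C: 2 H each → 4
  2 × N (charge +1): no H
  2 × O: no H
  2 × O (charge -1): no H
  1 × C: no H
  1 × N (charge +1): 2 H
  1 × N: 2 H
  1 × O: 1 H
  1 × S (aromatic): no H
  Total hydrogens = 15.
Net charge +1.
Molecular formula: C9H15N4O5S+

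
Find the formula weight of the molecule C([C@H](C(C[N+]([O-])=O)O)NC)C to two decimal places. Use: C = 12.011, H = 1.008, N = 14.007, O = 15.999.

162.19

Molecular formula: C6H14N2O3.
M = 6×12.011 + 14×1.008 + 2×14.007 + 3×15.999 = 162.19 g/mol.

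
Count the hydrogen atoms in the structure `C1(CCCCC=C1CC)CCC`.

22

Hydrogens are implicit in SMILES; fill each atom to its normal valence:
  7 × C: 2 H each → 14
  2 × C: 3 H each → 6
  2 × C: 1 H each → 2
  1 × C: no H
  Total hydrogens = 22.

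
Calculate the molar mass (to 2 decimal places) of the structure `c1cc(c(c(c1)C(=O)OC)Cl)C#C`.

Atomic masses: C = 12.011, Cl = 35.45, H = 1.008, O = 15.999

Molecular formula: C10H7ClO2.
M = 10×12.011 + 1×35.45 + 7×1.008 + 2×15.999 = 194.61 g/mol.

194.61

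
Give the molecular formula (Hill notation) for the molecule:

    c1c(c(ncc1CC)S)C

C8H11NS

Heavy atoms from the SMILES: 8 C, 1 N, 1 S.
Implicit hydrogens by atom environment:
  3 × C (aromatic): no H
  2 × C: 3 H each → 6
  2 × C (aromatic): 1 H each → 2
  1 × C: 2 H
  1 × N (aromatic): no H
  1 × S: 1 H
  Total hydrogens = 11.
Molecular formula: C8H11NS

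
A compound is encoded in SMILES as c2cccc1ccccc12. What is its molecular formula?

Heavy atoms from the SMILES: 10 C.
Implicit hydrogens by atom environment:
  8 × C (aromatic): 1 H each → 8
  2 × C (aromatic): no H
  Total hydrogens = 8.
Molecular formula: C10H8

C10H8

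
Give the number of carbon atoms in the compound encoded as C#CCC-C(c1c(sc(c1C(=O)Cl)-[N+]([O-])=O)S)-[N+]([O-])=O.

The symbol for carbon appears 10 times in the SMILES. Lowercase c denotes aromatic carbon and counts toward C.

10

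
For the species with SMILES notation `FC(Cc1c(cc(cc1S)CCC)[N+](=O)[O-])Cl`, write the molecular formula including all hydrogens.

Heavy atoms from the SMILES: 11 C, 1 Cl, 1 F, 1 N, 2 O, 1 S.
Implicit hydrogens by atom environment:
  4 × C (aromatic): no H
  3 × C: 2 H each → 6
  2 × C (aromatic): 1 H each → 2
  1 × C: 3 H
  1 × C: 1 H
  1 × Cl: no H
  1 × F: no H
  1 × N (charge +1): no H
  1 × O: no H
  1 × O (charge -1): no H
  1 × S: 1 H
  Total hydrogens = 13.
Molecular formula: C11H13ClFNO2S

C11H13ClFNO2S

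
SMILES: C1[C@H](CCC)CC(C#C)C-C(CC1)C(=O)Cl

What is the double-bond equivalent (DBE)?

4

Molecular formula from the SMILES: C14H21ClO.
DoU = (2C + 2 + N − H − X)/2 = (2·14 + 2 + 0 − 21 − 1)/2 = 8/2 = 4.
(Structurally: 1 ring(s) + 3 π bond(s) = 4.)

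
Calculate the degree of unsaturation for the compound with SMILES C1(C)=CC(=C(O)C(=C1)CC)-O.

Molecular formula from the SMILES: C9H12O2.
DoU = (2C + 2 + N − H − X)/2 = (2·9 + 2 + 0 − 12 − 0)/2 = 8/2 = 4.
(Structurally: 1 ring(s) + 3 π bond(s) = 4.)

4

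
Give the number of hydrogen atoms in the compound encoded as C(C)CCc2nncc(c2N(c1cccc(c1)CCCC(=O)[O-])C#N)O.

21

Hydrogens are implicit in SMILES; fill each atom to its normal valence:
  6 × C: 2 H each → 12
  5 × C (aromatic): 1 H each → 5
  5 × C (aromatic): no H
  2 × C: no H
  2 × N (aromatic): no H
  2 × N: no H
  1 × C: 3 H
  1 × O: 1 H
  1 × O: no H
  1 × O (charge -1): no H
  Total hydrogens = 21.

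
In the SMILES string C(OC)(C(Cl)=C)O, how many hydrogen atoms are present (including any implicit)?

Hydrogens are implicit in SMILES; fill each atom to its normal valence:
  1 × C: 3 H
  1 × C: 2 H
  1 × C: 1 H
  1 × C: no H
  1 × Cl: no H
  1 × O: 1 H
  1 × O: no H
  Total hydrogens = 7.

7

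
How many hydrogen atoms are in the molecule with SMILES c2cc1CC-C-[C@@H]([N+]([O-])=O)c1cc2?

Hydrogens are implicit in SMILES; fill each atom to its normal valence:
  4 × C (aromatic): 1 H each → 4
  3 × C: 2 H each → 6
  2 × C (aromatic): no H
  1 × C: 1 H
  1 × N (charge +1): no H
  1 × O: no H
  1 × O (charge -1): no H
  Total hydrogens = 11.

11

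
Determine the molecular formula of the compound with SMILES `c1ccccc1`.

Heavy atoms from the SMILES: 6 C.
Implicit hydrogens by atom environment:
  6 × C (aromatic): 1 H each → 6
  Total hydrogens = 6.
Molecular formula: C6H6

C6H6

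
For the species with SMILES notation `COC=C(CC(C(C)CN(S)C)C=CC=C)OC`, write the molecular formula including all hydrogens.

C14H25NO2S

Heavy atoms from the SMILES: 14 C, 1 N, 2 O, 1 S.
Implicit hydrogens by atom environment:
  6 × C: 1 H each → 6
  4 × C: 3 H each → 12
  3 × C: 2 H each → 6
  2 × O: no H
  1 × C: no H
  1 × N: no H
  1 × S: 1 H
  Total hydrogens = 25.
Molecular formula: C14H25NO2S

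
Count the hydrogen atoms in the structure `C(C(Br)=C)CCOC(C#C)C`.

Hydrogens are implicit in SMILES; fill each atom to its normal valence:
  4 × C: 2 H each → 8
  2 × C: 1 H each → 2
  2 × C: no H
  1 × Br: no H
  1 × C: 3 H
  1 × O: no H
  Total hydrogens = 13.

13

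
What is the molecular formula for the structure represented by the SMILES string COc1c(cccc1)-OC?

Heavy atoms from the SMILES: 8 C, 2 O.
Implicit hydrogens by atom environment:
  4 × C (aromatic): 1 H each → 4
  2 × C: 3 H each → 6
  2 × C (aromatic): no H
  2 × O: no H
  Total hydrogens = 10.
Molecular formula: C8H10O2

C8H10O2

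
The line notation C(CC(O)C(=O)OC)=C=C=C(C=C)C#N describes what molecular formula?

C11H11NO3

Heavy atoms from the SMILES: 11 C, 1 N, 3 O.
Implicit hydrogens by atom environment:
  5 × C: no H
  3 × C: 1 H each → 3
  2 × C: 2 H each → 4
  2 × O: no H
  1 × C: 3 H
  1 × N: no H
  1 × O: 1 H
  Total hydrogens = 11.
Molecular formula: C11H11NO3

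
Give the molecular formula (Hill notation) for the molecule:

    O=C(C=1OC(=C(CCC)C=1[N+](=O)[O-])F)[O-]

Heavy atoms from the SMILES: 8 C, 1 F, 1 N, 5 O.
Implicit hydrogens by atom environment:
  4 × C (aromatic): no H
  2 × C: 2 H each → 4
  2 × O: no H
  2 × O (charge -1): no H
  1 × C: 3 H
  1 × C: no H
  1 × F: no H
  1 × N (charge +1): no H
  1 × O (aromatic): no H
  Total hydrogens = 7.
Net charge -1.
Molecular formula: C8H7FNO5-

C8H7FNO5-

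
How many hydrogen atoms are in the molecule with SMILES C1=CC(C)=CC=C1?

Hydrogens are implicit in SMILES; fill each atom to its normal valence:
  5 × C (aromatic): 1 H each → 5
  1 × C: 3 H
  1 × C (aromatic): no H
  Total hydrogens = 8.

8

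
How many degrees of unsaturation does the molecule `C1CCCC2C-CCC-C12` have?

2

Molecular formula from the SMILES: C10H18.
DoU = (2C + 2 + N − H − X)/2 = (2·10 + 2 + 0 − 18 − 0)/2 = 4/2 = 2.
(Structurally: 2 ring(s) + 0 π bond(s) = 2.)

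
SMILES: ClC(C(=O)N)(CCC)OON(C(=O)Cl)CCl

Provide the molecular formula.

C7H11Cl3N2O4

Heavy atoms from the SMILES: 7 C, 3 Cl, 2 N, 4 O.
Implicit hydrogens by atom environment:
  4 × O: no H
  3 × C: 2 H each → 6
  3 × C: no H
  3 × Cl: no H
  1 × C: 3 H
  1 × N: 2 H
  1 × N: no H
  Total hydrogens = 11.
Molecular formula: C7H11Cl3N2O4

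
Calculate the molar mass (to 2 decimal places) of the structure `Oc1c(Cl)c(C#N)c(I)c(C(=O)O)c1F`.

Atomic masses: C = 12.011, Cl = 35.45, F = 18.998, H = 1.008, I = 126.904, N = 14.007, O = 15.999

Molecular formula: C8H2ClFINO3.
M = 8×12.011 + 1×35.45 + 1×18.998 + 2×1.008 + 1×126.904 + 1×14.007 + 3×15.999 = 341.46 g/mol.

341.46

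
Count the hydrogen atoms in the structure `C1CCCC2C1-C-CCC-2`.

Hydrogens are implicit in SMILES; fill each atom to its normal valence:
  8 × C: 2 H each → 16
  2 × C: 1 H each → 2
  Total hydrogens = 18.

18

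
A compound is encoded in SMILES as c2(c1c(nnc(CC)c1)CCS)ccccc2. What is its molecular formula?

Heavy atoms from the SMILES: 14 C, 2 N, 1 S.
Implicit hydrogens by atom environment:
  6 × C (aromatic): 1 H each → 6
  4 × C (aromatic): no H
  3 × C: 2 H each → 6
  2 × N (aromatic): no H
  1 × C: 3 H
  1 × S: 1 H
  Total hydrogens = 16.
Molecular formula: C14H16N2S

C14H16N2S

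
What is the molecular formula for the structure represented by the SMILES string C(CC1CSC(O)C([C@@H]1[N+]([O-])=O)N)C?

C8H16N2O3S

Heavy atoms from the SMILES: 8 C, 2 N, 3 O, 1 S.
Implicit hydrogens by atom environment:
  4 × C: 1 H each → 4
  3 × C: 2 H each → 6
  1 × C: 3 H
  1 × N: 2 H
  1 × N (charge +1): no H
  1 × O: 1 H
  1 × O: no H
  1 × O (charge -1): no H
  1 × S: no H
  Total hydrogens = 16.
Molecular formula: C8H16N2O3S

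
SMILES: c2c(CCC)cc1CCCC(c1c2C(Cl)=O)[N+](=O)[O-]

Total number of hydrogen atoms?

Hydrogens are implicit in SMILES; fill each atom to its normal valence:
  5 × C: 2 H each → 10
  4 × C (aromatic): no H
  2 × C (aromatic): 1 H each → 2
  2 × O: no H
  1 × C: 3 H
  1 × C: 1 H
  1 × C: no H
  1 × Cl: no H
  1 × N (charge +1): no H
  1 × O (charge -1): no H
  Total hydrogens = 16.

16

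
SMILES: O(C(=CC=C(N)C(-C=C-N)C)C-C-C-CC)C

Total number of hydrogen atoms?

26

Hydrogens are implicit in SMILES; fill each atom to its normal valence:
  5 × C: 1 H each → 5
  4 × C: 2 H each → 8
  3 × C: 3 H each → 9
  2 × C: no H
  2 × N: 2 H each → 4
  1 × O: no H
  Total hydrogens = 26.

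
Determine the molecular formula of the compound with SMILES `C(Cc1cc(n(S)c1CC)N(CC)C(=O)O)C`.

Heavy atoms from the SMILES: 12 C, 2 N, 2 O, 1 S.
Implicit hydrogens by atom environment:
  4 × C: 2 H each → 8
  3 × C: 3 H each → 9
  3 × C (aromatic): no H
  1 × C (aromatic): 1 H
  1 × C: no H
  1 × N (aromatic): no H
  1 × N: no H
  1 × O: 1 H
  1 × O: no H
  1 × S: 1 H
  Total hydrogens = 20.
Molecular formula: C12H20N2O2S

C12H20N2O2S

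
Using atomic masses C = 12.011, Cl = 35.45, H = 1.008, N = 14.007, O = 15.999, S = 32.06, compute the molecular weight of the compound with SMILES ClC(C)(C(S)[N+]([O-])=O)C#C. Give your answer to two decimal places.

179.62

Molecular formula: C5H6ClNO2S.
M = 5×12.011 + 1×35.45 + 6×1.008 + 1×14.007 + 2×15.999 + 1×32.06 = 179.62 g/mol.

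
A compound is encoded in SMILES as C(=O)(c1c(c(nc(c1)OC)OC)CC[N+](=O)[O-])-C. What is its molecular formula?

Heavy atoms from the SMILES: 11 C, 2 N, 5 O.
Implicit hydrogens by atom environment:
  4 × C (aromatic): no H
  4 × O: no H
  3 × C: 3 H each → 9
  2 × C: 2 H each → 4
  1 × C (aromatic): 1 H
  1 × C: no H
  1 × N (aromatic): no H
  1 × N (charge +1): no H
  1 × O (charge -1): no H
  Total hydrogens = 14.
Molecular formula: C11H14N2O5

C11H14N2O5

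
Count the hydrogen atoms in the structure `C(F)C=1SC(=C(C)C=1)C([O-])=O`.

6

Hydrogens are implicit in SMILES; fill each atom to its normal valence:
  3 × C (aromatic): no H
  1 × C: 3 H
  1 × C: 2 H
  1 × C (aromatic): 1 H
  1 × C: no H
  1 × F: no H
  1 × O: no H
  1 × O (charge -1): no H
  1 × S (aromatic): no H
  Total hydrogens = 6.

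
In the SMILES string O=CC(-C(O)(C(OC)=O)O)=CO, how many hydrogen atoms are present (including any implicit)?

8

Hydrogens are implicit in SMILES; fill each atom to its normal valence:
  3 × C: no H
  3 × O: 1 H each → 3
  3 × O: no H
  2 × C: 1 H each → 2
  1 × C: 3 H
  Total hydrogens = 8.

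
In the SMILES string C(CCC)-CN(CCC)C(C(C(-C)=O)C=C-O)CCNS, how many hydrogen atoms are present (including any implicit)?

Hydrogens are implicit in SMILES; fill each atom to its normal valence:
  8 × C: 2 H each → 16
  4 × C: 1 H each → 4
  3 × C: 3 H each → 9
  1 × C: no H
  1 × N: 1 H
  1 × N: no H
  1 × O: 1 H
  1 × O: no H
  1 × S: 1 H
  Total hydrogens = 32.

32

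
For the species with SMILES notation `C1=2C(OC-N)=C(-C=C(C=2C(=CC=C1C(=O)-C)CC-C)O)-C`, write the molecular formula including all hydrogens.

Heavy atoms from the SMILES: 17 C, 1 N, 3 O.
Implicit hydrogens by atom environment:
  7 × C (aromatic): no H
  3 × C: 3 H each → 9
  3 × C: 2 H each → 6
  3 × C (aromatic): 1 H each → 3
  2 × O: no H
  1 × C: no H
  1 × N: 2 H
  1 × O: 1 H
  Total hydrogens = 21.
Molecular formula: C17H21NO3

C17H21NO3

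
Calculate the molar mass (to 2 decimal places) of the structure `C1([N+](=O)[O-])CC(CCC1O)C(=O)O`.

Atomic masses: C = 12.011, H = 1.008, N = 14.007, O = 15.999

Molecular formula: C7H11NO5.
M = 7×12.011 + 11×1.008 + 1×14.007 + 5×15.999 = 189.17 g/mol.

189.17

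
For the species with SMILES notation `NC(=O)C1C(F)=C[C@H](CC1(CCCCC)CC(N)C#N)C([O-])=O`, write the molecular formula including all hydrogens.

C16H23FN3O3-

Heavy atoms from the SMILES: 16 C, 1 F, 3 N, 3 O.
Implicit hydrogens by atom environment:
  6 × C: 2 H each → 12
  5 × C: no H
  4 × C: 1 H each → 4
  2 × N: 2 H each → 4
  2 × O: no H
  1 × C: 3 H
  1 × F: no H
  1 × N: no H
  1 × O (charge -1): no H
  Total hydrogens = 23.
Net charge -1.
Molecular formula: C16H23FN3O3-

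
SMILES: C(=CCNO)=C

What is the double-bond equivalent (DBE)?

Molecular formula from the SMILES: C4H7NO.
DoU = (2C + 2 + N − H − X)/2 = (2·4 + 2 + 1 − 7 − 0)/2 = 4/2 = 2.
(Structurally: 0 ring(s) + 2 π bond(s) = 2.)

2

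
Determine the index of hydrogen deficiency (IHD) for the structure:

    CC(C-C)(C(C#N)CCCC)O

2

Molecular formula from the SMILES: C10H19NO.
DoU = (2C + 2 + N − H − X)/2 = (2·10 + 2 + 1 − 19 − 0)/2 = 4/2 = 2.
(Structurally: 0 ring(s) + 2 π bond(s) = 2.)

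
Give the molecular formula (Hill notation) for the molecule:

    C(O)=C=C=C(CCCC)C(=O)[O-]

Heavy atoms from the SMILES: 9 C, 3 O.
Implicit hydrogens by atom environment:
  4 × C: no H
  3 × C: 2 H each → 6
  1 × C: 3 H
  1 × C: 1 H
  1 × O: 1 H
  1 × O: no H
  1 × O (charge -1): no H
  Total hydrogens = 11.
Net charge -1.
Molecular formula: C9H11O3-

C9H11O3-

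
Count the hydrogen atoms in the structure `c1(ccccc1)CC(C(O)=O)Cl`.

9

Hydrogens are implicit in SMILES; fill each atom to its normal valence:
  5 × C (aromatic): 1 H each → 5
  1 × C: 2 H
  1 × C: 1 H
  1 × C: no H
  1 × C (aromatic): no H
  1 × Cl: no H
  1 × O: 1 H
  1 × O: no H
  Total hydrogens = 9.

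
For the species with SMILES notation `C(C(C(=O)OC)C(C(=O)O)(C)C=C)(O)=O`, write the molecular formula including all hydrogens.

C9H12O6

Heavy atoms from the SMILES: 9 C, 6 O.
Implicit hydrogens by atom environment:
  4 × C: no H
  4 × O: no H
  2 × C: 3 H each → 6
  2 × C: 1 H each → 2
  2 × O: 1 H each → 2
  1 × C: 2 H
  Total hydrogens = 12.
Molecular formula: C9H12O6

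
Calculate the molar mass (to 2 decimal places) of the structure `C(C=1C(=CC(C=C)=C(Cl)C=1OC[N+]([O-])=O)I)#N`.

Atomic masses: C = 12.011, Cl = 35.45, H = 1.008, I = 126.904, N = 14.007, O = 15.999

364.52

Molecular formula: C10H6ClIN2O3.
M = 10×12.011 + 1×35.45 + 6×1.008 + 1×126.904 + 2×14.007 + 3×15.999 = 364.52 g/mol.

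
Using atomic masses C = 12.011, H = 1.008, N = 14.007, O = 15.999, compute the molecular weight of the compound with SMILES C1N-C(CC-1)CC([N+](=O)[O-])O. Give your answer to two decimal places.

Molecular formula: C6H12N2O3.
M = 6×12.011 + 12×1.008 + 2×14.007 + 3×15.999 = 160.17 g/mol.

160.17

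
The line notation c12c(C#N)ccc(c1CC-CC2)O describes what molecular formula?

Heavy atoms from the SMILES: 11 C, 1 N, 1 O.
Implicit hydrogens by atom environment:
  4 × C: 2 H each → 8
  4 × C (aromatic): no H
  2 × C (aromatic): 1 H each → 2
  1 × C: no H
  1 × N: no H
  1 × O: 1 H
  Total hydrogens = 11.
Molecular formula: C11H11NO

C11H11NO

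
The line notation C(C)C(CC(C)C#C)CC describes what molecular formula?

C10H18

Heavy atoms from the SMILES: 10 C.
Implicit hydrogens by atom environment:
  3 × C: 3 H each → 9
  3 × C: 2 H each → 6
  3 × C: 1 H each → 3
  1 × C: no H
  Total hydrogens = 18.
Molecular formula: C10H18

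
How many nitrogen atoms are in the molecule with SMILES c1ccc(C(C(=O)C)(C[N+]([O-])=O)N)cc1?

2

The symbol for nitrogen appears 2 times in the SMILES.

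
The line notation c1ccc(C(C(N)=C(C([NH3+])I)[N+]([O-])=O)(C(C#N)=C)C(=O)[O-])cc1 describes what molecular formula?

C14H13IN4O4

Heavy atoms from the SMILES: 14 C, 1 I, 4 N, 4 O.
Implicit hydrogens by atom environment:
  6 × C: no H
  5 × C (aromatic): 1 H each → 5
  2 × O: no H
  2 × O (charge -1): no H
  1 × C: 2 H
  1 × C: 1 H
  1 × C (aromatic): no H
  1 × I: no H
  1 × N (charge +1): 3 H
  1 × N: 2 H
  1 × N (charge +1): no H
  1 × N: no H
  Total hydrogens = 13.
Molecular formula: C14H13IN4O4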